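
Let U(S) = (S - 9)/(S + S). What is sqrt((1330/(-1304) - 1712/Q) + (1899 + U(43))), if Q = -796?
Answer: sqrt(14789453181669605)/2789582 ≈ 43.595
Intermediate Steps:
U(S) = (-9 + S)/(2*S) (U(S) = (-9 + S)/((2*S)) = (-9 + S)*(1/(2*S)) = (-9 + S)/(2*S))
sqrt((1330/(-1304) - 1712/Q) + (1899 + U(43))) = sqrt((1330/(-1304) - 1712/(-796)) + (1899 + (1/2)*(-9 + 43)/43)) = sqrt((1330*(-1/1304) - 1712*(-1/796)) + (1899 + (1/2)*(1/43)*34)) = sqrt((-665/652 + 428/199) + (1899 + 17/43)) = sqrt(146721/129748 + 81674/43) = sqrt(10603347155/5579164) = sqrt(14789453181669605)/2789582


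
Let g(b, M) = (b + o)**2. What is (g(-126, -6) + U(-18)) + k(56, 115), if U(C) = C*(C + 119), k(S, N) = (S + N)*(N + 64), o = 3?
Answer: 43920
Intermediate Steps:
k(S, N) = (64 + N)*(N + S) (k(S, N) = (N + S)*(64 + N) = (64 + N)*(N + S))
g(b, M) = (3 + b)**2 (g(b, M) = (b + 3)**2 = (3 + b)**2)
U(C) = C*(119 + C)
(g(-126, -6) + U(-18)) + k(56, 115) = ((3 - 126)**2 - 18*(119 - 18)) + (115**2 + 64*115 + 64*56 + 115*56) = ((-123)**2 - 18*101) + (13225 + 7360 + 3584 + 6440) = (15129 - 1818) + 30609 = 13311 + 30609 = 43920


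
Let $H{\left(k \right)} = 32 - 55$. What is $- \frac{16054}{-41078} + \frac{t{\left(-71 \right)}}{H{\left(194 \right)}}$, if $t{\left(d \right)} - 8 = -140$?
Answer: $\frac{125903}{20539} \approx 6.1299$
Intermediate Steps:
$H{\left(k \right)} = -23$
$t{\left(d \right)} = -132$ ($t{\left(d \right)} = 8 - 140 = -132$)
$- \frac{16054}{-41078} + \frac{t{\left(-71 \right)}}{H{\left(194 \right)}} = - \frac{16054}{-41078} - \frac{132}{-23} = \left(-16054\right) \left(- \frac{1}{41078}\right) - - \frac{132}{23} = \frac{349}{893} + \frac{132}{23} = \frac{125903}{20539}$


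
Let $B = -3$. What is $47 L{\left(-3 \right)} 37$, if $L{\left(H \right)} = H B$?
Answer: $15651$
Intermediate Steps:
$L{\left(H \right)} = - 3 H$ ($L{\left(H \right)} = H \left(-3\right) = - 3 H$)
$47 L{\left(-3 \right)} 37 = 47 \left(\left(-3\right) \left(-3\right)\right) 37 = 47 \cdot 9 \cdot 37 = 423 \cdot 37 = 15651$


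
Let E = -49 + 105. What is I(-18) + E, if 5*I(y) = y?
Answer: 262/5 ≈ 52.400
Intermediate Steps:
E = 56
I(y) = y/5
I(-18) + E = (1/5)*(-18) + 56 = -18/5 + 56 = 262/5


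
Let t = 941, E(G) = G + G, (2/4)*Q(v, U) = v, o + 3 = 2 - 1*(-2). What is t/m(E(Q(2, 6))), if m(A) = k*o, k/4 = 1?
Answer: 941/4 ≈ 235.25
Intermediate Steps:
k = 4 (k = 4*1 = 4)
o = 1 (o = -3 + (2 - 1*(-2)) = -3 + (2 + 2) = -3 + 4 = 1)
Q(v, U) = 2*v
E(G) = 2*G
m(A) = 4 (m(A) = 4*1 = 4)
t/m(E(Q(2, 6))) = 941/4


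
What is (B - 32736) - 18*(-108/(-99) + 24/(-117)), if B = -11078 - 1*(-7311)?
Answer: -5222209/143 ≈ -36519.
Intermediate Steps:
B = -3767 (B = -11078 + 7311 = -3767)
(B - 32736) - 18*(-108/(-99) + 24/(-117)) = (-3767 - 32736) - 18*(-108/(-99) + 24/(-117)) = -36503 - 18*(-108*(-1/99) + 24*(-1/117)) = -36503 - 18*(12/11 - 8/39) = -36503 - 18*380/429 = -36503 - 2280/143 = -5222209/143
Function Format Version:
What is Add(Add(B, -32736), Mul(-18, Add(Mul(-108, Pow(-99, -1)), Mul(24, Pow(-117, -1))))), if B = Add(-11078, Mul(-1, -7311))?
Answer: Rational(-5222209, 143) ≈ -36519.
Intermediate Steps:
B = -3767 (B = Add(-11078, 7311) = -3767)
Add(Add(B, -32736), Mul(-18, Add(Mul(-108, Pow(-99, -1)), Mul(24, Pow(-117, -1))))) = Add(Add(-3767, -32736), Mul(-18, Add(Mul(-108, Pow(-99, -1)), Mul(24, Pow(-117, -1))))) = Add(-36503, Mul(-18, Add(Mul(-108, Rational(-1, 99)), Mul(24, Rational(-1, 117))))) = Add(-36503, Mul(-18, Add(Rational(12, 11), Rational(-8, 39)))) = Add(-36503, Mul(-18, Rational(380, 429))) = Add(-36503, Rational(-2280, 143)) = Rational(-5222209, 143)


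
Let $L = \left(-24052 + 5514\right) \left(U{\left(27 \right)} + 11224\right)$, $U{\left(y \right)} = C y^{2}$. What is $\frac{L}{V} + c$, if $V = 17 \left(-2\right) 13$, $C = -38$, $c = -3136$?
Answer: $- \frac{11802126}{17} \approx -6.9424 \cdot 10^{5}$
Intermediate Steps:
$U{\left(y \right)} = - 38 y^{2}$
$V = -442$ ($V = \left(-34\right) 13 = -442$)
$L = 305469164$ ($L = \left(-24052 + 5514\right) \left(- 38 \cdot 27^{2} + 11224\right) = - 18538 \left(\left(-38\right) 729 + 11224\right) = - 18538 \left(-27702 + 11224\right) = \left(-18538\right) \left(-16478\right) = 305469164$)
$\frac{L}{V} + c = \frac{305469164}{-442} - 3136 = 305469164 \left(- \frac{1}{442}\right) - 3136 = - \frac{11748814}{17} - 3136 = - \frac{11802126}{17}$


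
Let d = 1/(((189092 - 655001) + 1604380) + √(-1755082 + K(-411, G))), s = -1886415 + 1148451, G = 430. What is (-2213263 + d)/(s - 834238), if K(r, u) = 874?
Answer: 1434324975584973708/1018879633945690949 + 6*I*√12182/1018879633945690949 ≈ 1.4077 + 6.4996e-16*I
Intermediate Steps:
s = -737964
d = 1/(1138471 + 12*I*√12182) (d = 1/(((189092 - 655001) + 1604380) + √(-1755082 + 874)) = 1/((-465909 + 1604380) + √(-1754208)) = 1/(1138471 + 12*I*√12182) ≈ 8.7837e-7 - 1.022e-9*I)
(-2213263 + d)/(s - 834238) = (-2213263 + (1138471/1296117972049 - 12*I*√12182/1296117972049))/(-737964 - 834238) = (-2868649951169947416/1296117972049 - 12*I*√12182/1296117972049)/(-1572202) = (-2868649951169947416/1296117972049 - 12*I*√12182/1296117972049)*(-1/1572202) = 1434324975584973708/1018879633945690949 + 6*I*√12182/1018879633945690949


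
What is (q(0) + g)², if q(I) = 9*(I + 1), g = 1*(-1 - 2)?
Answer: 36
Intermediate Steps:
g = -3 (g = 1*(-3) = -3)
q(I) = 9 + 9*I (q(I) = 9*(1 + I) = 9 + 9*I)
(q(0) + g)² = ((9 + 9*0) - 3)² = ((9 + 0) - 3)² = (9 - 3)² = 6² = 36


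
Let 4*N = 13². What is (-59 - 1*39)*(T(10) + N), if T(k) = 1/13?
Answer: -107849/26 ≈ -4148.0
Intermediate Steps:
N = 169/4 (N = (¼)*13² = (¼)*169 = 169/4 ≈ 42.250)
T(k) = 1/13
(-59 - 1*39)*(T(10) + N) = (-59 - 1*39)*(1/13 + 169/4) = (-59 - 39)*(2201/52) = -98*2201/52 = -107849/26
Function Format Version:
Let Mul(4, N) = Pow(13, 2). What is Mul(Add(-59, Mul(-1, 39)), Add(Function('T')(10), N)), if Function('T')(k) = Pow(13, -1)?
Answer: Rational(-107849, 26) ≈ -4148.0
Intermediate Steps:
N = Rational(169, 4) (N = Mul(Rational(1, 4), Pow(13, 2)) = Mul(Rational(1, 4), 169) = Rational(169, 4) ≈ 42.250)
Function('T')(k) = Rational(1, 13)
Mul(Add(-59, Mul(-1, 39)), Add(Function('T')(10), N)) = Mul(Add(-59, Mul(-1, 39)), Add(Rational(1, 13), Rational(169, 4))) = Mul(Add(-59, -39), Rational(2201, 52)) = Mul(-98, Rational(2201, 52)) = Rational(-107849, 26)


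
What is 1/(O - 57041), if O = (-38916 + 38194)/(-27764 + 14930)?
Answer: -6417/366031736 ≈ -1.7531e-5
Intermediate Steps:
O = 361/6417 (O = -722/(-12834) = -722*(-1/12834) = 361/6417 ≈ 0.056257)
1/(O - 57041) = 1/(361/6417 - 57041) = 1/(-366031736/6417) = -6417/366031736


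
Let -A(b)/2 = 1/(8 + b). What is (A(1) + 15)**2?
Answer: 17689/81 ≈ 218.38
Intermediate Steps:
A(b) = -2/(8 + b)
(A(1) + 15)**2 = (-2/(8 + 1) + 15)**2 = (-2/9 + 15)**2 = (133/9)**2 = 17689/81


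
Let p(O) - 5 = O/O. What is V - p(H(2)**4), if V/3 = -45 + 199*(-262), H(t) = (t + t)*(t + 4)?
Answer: -156555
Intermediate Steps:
H(t) = 2*t*(4 + t) (H(t) = (2*t)*(4 + t) = 2*t*(4 + t))
p(O) = 6 (p(O) = 5 + O/O = 5 + 1 = 6)
V = -156549 (V = 3*(-45 + 199*(-262)) = 3*(-45 - 52138) = 3*(-52183) = -156549)
V - p(H(2)**4) = -156549 - 1*6 = -156549 - 6 = -156555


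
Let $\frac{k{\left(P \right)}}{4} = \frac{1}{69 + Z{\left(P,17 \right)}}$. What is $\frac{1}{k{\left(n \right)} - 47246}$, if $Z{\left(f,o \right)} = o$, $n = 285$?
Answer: $- \frac{43}{2031576} \approx -2.1166 \cdot 10^{-5}$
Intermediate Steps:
$k{\left(P \right)} = \frac{2}{43}$ ($k{\left(P \right)} = \frac{4}{69 + 17} = \frac{4}{86} = 4 \cdot \frac{1}{86} = \frac{2}{43}$)
$\frac{1}{k{\left(n \right)} - 47246} = \frac{1}{\frac{2}{43} - 47246} = \frac{1}{- \frac{2031576}{43}} = - \frac{43}{2031576}$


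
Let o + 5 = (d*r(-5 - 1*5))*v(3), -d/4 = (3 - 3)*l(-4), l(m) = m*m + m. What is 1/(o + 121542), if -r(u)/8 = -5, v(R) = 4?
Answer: 1/121537 ≈ 8.2279e-6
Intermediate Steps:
l(m) = m + m**2 (l(m) = m**2 + m = m + m**2)
d = 0 (d = -4*(3 - 3)*(-4*(1 - 4)) = -0*(-4*(-3)) = -0*12 = -4*0 = 0)
r(u) = 40 (r(u) = -8*(-5) = 40)
o = -5 (o = -5 + (0*40)*4 = -5 + 0*4 = -5 + 0 = -5)
1/(o + 121542) = 1/(-5 + 121542) = 1/121537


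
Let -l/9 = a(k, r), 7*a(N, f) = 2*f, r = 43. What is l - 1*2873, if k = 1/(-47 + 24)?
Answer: -20885/7 ≈ -2983.6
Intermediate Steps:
k = -1/23 (k = 1/(-23) = -1/23 ≈ -0.043478)
a(N, f) = 2*f/7 (a(N, f) = (2*f)/7 = 2*f/7)
l = -774/7 (l = -18*43/7 = -9*86/7 = -774/7 ≈ -110.57)
l - 1*2873 = -774/7 - 1*2873 = -774/7 - 2873 = -20885/7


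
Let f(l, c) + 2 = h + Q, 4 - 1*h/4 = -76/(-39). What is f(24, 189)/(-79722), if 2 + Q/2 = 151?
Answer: -5932/1554579 ≈ -0.0038158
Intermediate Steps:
Q = 298 (Q = -4 + 2*151 = -4 + 302 = 298)
h = 320/39 (h = 16 - (-304)/(-39) = 16 - (-304)*(-1)/39 = 16 - 4*76/39 = 16 - 304/39 = 320/39 ≈ 8.2051)
f(l, c) = 11864/39 (f(l, c) = -2 + (320/39 + 298) = -2 + 11942/39 = 11864/39)
f(24, 189)/(-79722) = (11864/39)/(-79722) = (11864/39)*(-1/79722) = -5932/1554579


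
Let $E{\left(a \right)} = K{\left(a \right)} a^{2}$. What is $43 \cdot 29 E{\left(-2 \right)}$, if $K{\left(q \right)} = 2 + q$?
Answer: $0$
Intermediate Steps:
$E{\left(a \right)} = a^{2} \left(2 + a\right)$ ($E{\left(a \right)} = \left(2 + a\right) a^{2} = a^{2} \left(2 + a\right)$)
$43 \cdot 29 E{\left(-2 \right)} = 43 \cdot 29 \left(-2\right)^{2} \left(2 - 2\right) = 1247 \cdot 4 \cdot 0 = 1247 \cdot 0 = 0$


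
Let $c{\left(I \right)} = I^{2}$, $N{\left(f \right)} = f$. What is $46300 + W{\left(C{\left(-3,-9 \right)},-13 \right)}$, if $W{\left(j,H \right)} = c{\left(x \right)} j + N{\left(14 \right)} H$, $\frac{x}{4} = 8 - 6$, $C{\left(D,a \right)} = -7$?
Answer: $45670$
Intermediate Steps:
$x = 8$ ($x = 4 \left(8 - 6\right) = 4 \cdot 2 = 8$)
$W{\left(j,H \right)} = 14 H + 64 j$ ($W{\left(j,H \right)} = 8^{2} j + 14 H = 64 j + 14 H = 14 H + 64 j$)
$46300 + W{\left(C{\left(-3,-9 \right)},-13 \right)} = 46300 + \left(14 \left(-13\right) + 64 \left(-7\right)\right) = 46300 - 630 = 45670$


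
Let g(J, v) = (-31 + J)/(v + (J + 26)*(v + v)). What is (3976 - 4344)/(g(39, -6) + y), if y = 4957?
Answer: -144624/1948097 ≈ -0.074239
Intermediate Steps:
g(J, v) = (-31 + J)/(v + 2*v*(26 + J)) (g(J, v) = (-31 + J)/(v + (26 + J)*(2*v)) = (-31 + J)/(v + 2*v*(26 + J)))
(3976 - 4344)/(g(39, -6) + y) = (3976 - 4344)/((-31 + 39)/((-6)*(53 + 2*39)) + 4957) = -368/(-⅙*8/(53 + 78) + 4957) = -368/(-⅙*8/131 + 4957) = -368/(-⅙*1/131*8 + 4957) = -368/(-4/393 + 4957) = -368/1948097/393 = -368*393/1948097 = -144624/1948097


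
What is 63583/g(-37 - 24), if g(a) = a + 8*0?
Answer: -63583/61 ≈ -1042.3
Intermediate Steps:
g(a) = a (g(a) = a + 0 = a)
63583/g(-37 - 24) = 63583/(-37 - 24) = 63583/(-61) = 63583*(-1/61) = -63583/61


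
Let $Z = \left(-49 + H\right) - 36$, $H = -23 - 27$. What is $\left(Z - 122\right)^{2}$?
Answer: $66049$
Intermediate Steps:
$H = -50$ ($H = -23 - 27 = -50$)
$Z = -135$ ($Z = \left(-49 - 50\right) - 36 = -99 - 36 = -135$)
$\left(Z - 122\right)^{2} = \left(-135 - 122\right)^{2} = \left(-257\right)^{2} = 66049$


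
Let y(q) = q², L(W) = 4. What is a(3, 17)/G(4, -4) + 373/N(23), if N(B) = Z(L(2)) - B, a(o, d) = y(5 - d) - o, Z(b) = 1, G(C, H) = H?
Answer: -2297/44 ≈ -52.205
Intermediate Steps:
a(o, d) = (5 - d)² - o
N(B) = 1 - B
a(3, 17)/G(4, -4) + 373/N(23) = ((-5 + 17)² - 1*3)/(-4) + 373/(1 - 1*23) = (12² - 3)*(-¼) + 373/(1 - 23) = (144 - 3)*(-¼) + 373/(-22) = 141*(-¼) + 373*(-1/22) = -141/4 - 373/22 = -2297/44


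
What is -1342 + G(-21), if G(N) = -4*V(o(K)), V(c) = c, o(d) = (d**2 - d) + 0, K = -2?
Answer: -1366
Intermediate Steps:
o(d) = d**2 - d
G(N) = -24 (G(N) = -(-8)*(-1 - 2) = -(-8)*(-3) = -4*6 = -24)
-1342 + G(-21) = -1342 - 24 = -1366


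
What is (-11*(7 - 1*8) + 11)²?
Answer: 484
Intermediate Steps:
(-11*(7 - 1*8) + 11)² = (-11*(7 - 8) + 11)² = (-11*(-1) + 11)² = (11 + 11)² = 22² = 484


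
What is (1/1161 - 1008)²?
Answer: 1369571662369/1347921 ≈ 1.0161e+6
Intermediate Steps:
(1/1161 - 1008)² = (-1170287/1161)² = 1369571662369/1347921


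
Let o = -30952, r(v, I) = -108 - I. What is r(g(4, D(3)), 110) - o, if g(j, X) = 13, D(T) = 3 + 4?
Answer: 30734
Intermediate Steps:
D(T) = 7
r(g(4, D(3)), 110) - o = (-108 - 1*110) - 1*(-30952) = (-108 - 110) + 30952 = -218 + 30952 = 30734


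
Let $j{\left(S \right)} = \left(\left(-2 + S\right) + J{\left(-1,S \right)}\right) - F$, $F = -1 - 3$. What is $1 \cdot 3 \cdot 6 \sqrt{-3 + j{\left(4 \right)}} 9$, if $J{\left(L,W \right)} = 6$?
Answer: $486$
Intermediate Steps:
$F = -4$ ($F = -1 - 3 = -4$)
$j{\left(S \right)} = 8 + S$ ($j{\left(S \right)} = \left(\left(-2 + S\right) + 6\right) - -4 = \left(4 + S\right) + 4 = 8 + S$)
$1 \cdot 3 \cdot 6 \sqrt{-3 + j{\left(4 \right)}} 9 = 1 \cdot 3 \cdot 6 \sqrt{-3 + \left(8 + 4\right)} 9 = 1 \cdot 18 \sqrt{-3 + 12} \cdot 9 = 1 \cdot 18 \sqrt{9} \cdot 9 = 1 \cdot 18 \cdot 3 \cdot 9 = 1 \cdot 54 \cdot 9 = 54 \cdot 9 = 486$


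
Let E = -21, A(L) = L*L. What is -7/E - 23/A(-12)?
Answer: 25/144 ≈ 0.17361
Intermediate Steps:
A(L) = L**2
-7/E - 23/A(-12) = -7/(-21) - 23/((-12)**2) = -7*(-1/21) - 23/144 = 1/3 - 23*1/144 = 1/3 - 23/144 = 25/144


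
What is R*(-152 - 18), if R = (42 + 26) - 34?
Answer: -5780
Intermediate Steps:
R = 34 (R = 68 - 34 = 34)
R*(-152 - 18) = 34*(-152 - 18) = 34*(-170) = -5780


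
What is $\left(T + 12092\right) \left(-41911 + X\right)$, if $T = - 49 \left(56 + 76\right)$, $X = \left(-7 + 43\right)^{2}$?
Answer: $-228418760$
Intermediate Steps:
$X = 1296$ ($X = 36^{2} = 1296$)
$T = -6468$ ($T = \left(-49\right) 132 = -6468$)
$\left(T + 12092\right) \left(-41911 + X\right) = \left(-6468 + 12092\right) \left(-41911 + 1296\right) = 5624 \left(-40615\right) = -228418760$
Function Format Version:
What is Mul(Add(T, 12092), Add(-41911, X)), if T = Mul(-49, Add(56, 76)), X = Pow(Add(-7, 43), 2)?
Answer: -228418760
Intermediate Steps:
X = 1296 (X = Pow(36, 2) = 1296)
T = -6468 (T = Mul(-49, 132) = -6468)
Mul(Add(T, 12092), Add(-41911, X)) = Mul(Add(-6468, 12092), Add(-41911, 1296)) = Mul(5624, -40615) = -228418760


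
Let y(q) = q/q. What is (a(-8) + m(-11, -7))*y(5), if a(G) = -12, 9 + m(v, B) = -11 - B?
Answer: -25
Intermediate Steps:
m(v, B) = -20 - B (m(v, B) = -9 + (-11 - B) = -20 - B)
y(q) = 1
(a(-8) + m(-11, -7))*y(5) = (-12 + (-20 - 1*(-7)))*1 = (-12 + (-20 + 7))*1 = (-12 - 13)*1 = -25*1 = -25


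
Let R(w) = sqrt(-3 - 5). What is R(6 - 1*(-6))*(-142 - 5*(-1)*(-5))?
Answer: -334*I*sqrt(2) ≈ -472.35*I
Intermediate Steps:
R(w) = 2*I*sqrt(2) (R(w) = sqrt(-8) = 2*I*sqrt(2))
R(6 - 1*(-6))*(-142 - 5*(-1)*(-5)) = (2*I*sqrt(2))*(-142 - 5*(-1)*(-5)) = (2*I*sqrt(2))*(-142 + 5*(-5)) = (2*I*sqrt(2))*(-142 - 25) = (2*I*sqrt(2))*(-167) = -334*I*sqrt(2)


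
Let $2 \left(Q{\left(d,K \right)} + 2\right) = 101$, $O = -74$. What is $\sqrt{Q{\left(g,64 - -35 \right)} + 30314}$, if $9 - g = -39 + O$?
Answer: $\frac{5 \sqrt{4858}}{2} \approx 174.25$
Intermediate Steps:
$g = 122$ ($g = 9 - \left(-39 - 74\right) = 9 - -113 = 9 + 113 = 122$)
$Q{\left(d,K \right)} = \frac{97}{2}$ ($Q{\left(d,K \right)} = -2 + \frac{1}{2} \cdot 101 = -2 + \frac{101}{2} = \frac{97}{2}$)
$\sqrt{Q{\left(g,64 - -35 \right)} + 30314} = \sqrt{\frac{97}{2} + 30314} = \sqrt{\frac{60725}{2}} = \frac{5 \sqrt{4858}}{2}$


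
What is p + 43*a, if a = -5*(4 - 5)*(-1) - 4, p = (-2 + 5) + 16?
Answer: -368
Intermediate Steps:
p = 19 (p = 3 + 16 = 19)
a = -9 (a = -5*(-1)*(-1) - 4 = 5*(-1) - 4 = -5 - 4 = -9)
p + 43*a = 19 + 43*(-9) = 19 - 387 = -368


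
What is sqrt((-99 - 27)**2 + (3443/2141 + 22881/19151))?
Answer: sqrt(26695250773407495730)/41002291 ≈ 126.01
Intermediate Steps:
sqrt((-99 - 27)**2 + (3443/2141 + 22881/19151)) = sqrt((-126)**2 + (3443*(1/2141) + 22881*(1/19151))) = sqrt(15876 + (3443/2141 + 22881/19151)) = sqrt(15876 + 114925114/41002291) = sqrt(651067297030/41002291) = sqrt(26695250773407495730)/41002291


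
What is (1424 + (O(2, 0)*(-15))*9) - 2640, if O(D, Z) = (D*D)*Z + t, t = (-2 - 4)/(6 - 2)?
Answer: -2027/2 ≈ -1013.5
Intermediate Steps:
t = -3/2 (t = -6/4 = -6*1/4 = -3/2 ≈ -1.5000)
O(D, Z) = -3/2 + Z*D**2 (O(D, Z) = (D*D)*Z - 3/2 = D**2*Z - 3/2 = Z*D**2 - 3/2 = -3/2 + Z*D**2)
(1424 + (O(2, 0)*(-15))*9) - 2640 = (1424 + ((-3/2 + 0*2**2)*(-15))*9) - 2640 = (1424 + ((-3/2 + 0*4)*(-15))*9) - 2640 = (1424 + ((-3/2 + 0)*(-15))*9) - 2640 = (1424 - 3/2*(-15)*9) - 2640 = (1424 + (45/2)*9) - 2640 = (1424 + 405/2) - 2640 = 3253/2 - 2640 = -2027/2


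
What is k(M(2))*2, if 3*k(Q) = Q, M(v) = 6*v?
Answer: 8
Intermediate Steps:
k(Q) = Q/3
k(M(2))*2 = ((6*2)/3)*2 = ((1/3)*12)*2 = 4*2 = 8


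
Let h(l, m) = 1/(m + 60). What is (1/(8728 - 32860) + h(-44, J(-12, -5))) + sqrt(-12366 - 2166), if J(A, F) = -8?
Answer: 1505/78429 + 2*I*sqrt(3633) ≈ 0.019189 + 120.55*I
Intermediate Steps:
h(l, m) = 1/(60 + m)
(1/(8728 - 32860) + h(-44, J(-12, -5))) + sqrt(-12366 - 2166) = (1/(8728 - 32860) + 1/(60 - 8)) + sqrt(-12366 - 2166) = (1/(-24132) + 1/52) + sqrt(-14532) = (-1/24132 + 1/52) + 2*I*sqrt(3633) = 1505/78429 + 2*I*sqrt(3633)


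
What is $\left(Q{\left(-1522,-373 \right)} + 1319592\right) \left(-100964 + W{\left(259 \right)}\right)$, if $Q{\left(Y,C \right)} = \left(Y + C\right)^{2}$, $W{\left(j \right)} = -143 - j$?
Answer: $-497769602822$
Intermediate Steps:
$Q{\left(Y,C \right)} = \left(C + Y\right)^{2}$
$\left(Q{\left(-1522,-373 \right)} + 1319592\right) \left(-100964 + W{\left(259 \right)}\right) = \left(\left(-373 - 1522\right)^{2} + 1319592\right) \left(-100964 - 402\right) = \left(\left(-1895\right)^{2} + 1319592\right) \left(-100964 - 402\right) = \left(3591025 + 1319592\right) \left(-100964 - 402\right) = 4910617 \left(-101366\right) = -497769602822$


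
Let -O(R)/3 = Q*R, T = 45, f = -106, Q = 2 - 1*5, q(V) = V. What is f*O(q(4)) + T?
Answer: -3771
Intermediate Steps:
Q = -3 (Q = 2 - 5 = -3)
O(R) = 9*R (O(R) = -(-9)*R = 9*R)
f*O(q(4)) + T = -954*4 + 45 = -106*36 + 45 = -3816 + 45 = -3771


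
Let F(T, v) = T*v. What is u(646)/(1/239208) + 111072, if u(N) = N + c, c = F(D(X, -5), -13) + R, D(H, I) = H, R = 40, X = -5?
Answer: 179756280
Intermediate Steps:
c = 105 (c = -5*(-13) + 40 = 65 + 40 = 105)
u(N) = 105 + N (u(N) = N + 105 = 105 + N)
u(646)/(1/239208) + 111072 = (105 + 646)/(1/239208) + 111072 = 751/(1/239208) + 111072 = 751*239208 + 111072 = 179645208 + 111072 = 179756280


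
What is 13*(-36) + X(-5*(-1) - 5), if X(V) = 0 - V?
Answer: -468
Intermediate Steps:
X(V) = -V
13*(-36) + X(-5*(-1) - 5) = 13*(-36) - (-5*(-1) - 5) = -468 - (5 - 5) = -468 - 1*0 = -468 + 0 = -468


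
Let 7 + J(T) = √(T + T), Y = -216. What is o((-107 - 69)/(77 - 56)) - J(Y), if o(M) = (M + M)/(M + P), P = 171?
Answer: 23553/3415 - 12*I*√3 ≈ 6.8969 - 20.785*I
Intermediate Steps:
o(M) = 2*M/(171 + M) (o(M) = (M + M)/(M + 171) = (2*M)/(171 + M) = 2*M/(171 + M))
J(T) = -7 + √2*√T (J(T) = -7 + √(T + T) = -7 + √(2*T) = -7 + √2*√T)
o((-107 - 69)/(77 - 56)) - J(Y) = 2*((-107 - 69)/(77 - 56))/(171 + (-107 - 69)/(77 - 56)) - (-7 + √2*√(-216)) = 2*(-176/21)/(171 - 176/21) - (-7 + √2*(6*I*√6)) = 2*(-176*1/21)/(171 - 176*1/21) - (-7 + 12*I*√3) = 2*(-176/21)/(171 - 176/21) + (7 - 12*I*√3) = 2*(-176/21)/(3415/21) + (7 - 12*I*√3) = 2*(-176/21)*(21/3415) + (7 - 12*I*√3) = -352/3415 + (7 - 12*I*√3) = 23553/3415 - 12*I*√3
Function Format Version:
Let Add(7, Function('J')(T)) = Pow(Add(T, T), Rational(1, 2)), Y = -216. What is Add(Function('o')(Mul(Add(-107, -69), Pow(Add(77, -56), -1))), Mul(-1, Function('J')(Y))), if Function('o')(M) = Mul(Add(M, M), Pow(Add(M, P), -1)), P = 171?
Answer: Add(Rational(23553, 3415), Mul(-12, I, Pow(3, Rational(1, 2)))) ≈ Add(6.8969, Mul(-20.785, I))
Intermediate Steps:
Function('o')(M) = Mul(2, M, Pow(Add(171, M), -1)) (Function('o')(M) = Mul(Add(M, M), Pow(Add(M, 171), -1)) = Mul(Mul(2, M), Pow(Add(171, M), -1)) = Mul(2, M, Pow(Add(171, M), -1)))
Function('J')(T) = Add(-7, Mul(Pow(2, Rational(1, 2)), Pow(T, Rational(1, 2)))) (Function('J')(T) = Add(-7, Pow(Add(T, T), Rational(1, 2))) = Add(-7, Pow(Mul(2, T), Rational(1, 2))) = Add(-7, Mul(Pow(2, Rational(1, 2)), Pow(T, Rational(1, 2)))))
Add(Function('o')(Mul(Add(-107, -69), Pow(Add(77, -56), -1))), Mul(-1, Function('J')(Y))) = Add(Mul(2, Mul(Add(-107, -69), Pow(Add(77, -56), -1)), Pow(Add(171, Mul(Add(-107, -69), Pow(Add(77, -56), -1))), -1)), Mul(-1, Add(-7, Mul(Pow(2, Rational(1, 2)), Pow(-216, Rational(1, 2)))))) = Add(Mul(2, Mul(-176, Pow(21, -1)), Pow(Add(171, Mul(-176, Pow(21, -1))), -1)), Mul(-1, Add(-7, Mul(Pow(2, Rational(1, 2)), Mul(6, I, Pow(6, Rational(1, 2))))))) = Add(Mul(2, Mul(-176, Rational(1, 21)), Pow(Add(171, Mul(-176, Rational(1, 21))), -1)), Mul(-1, Add(-7, Mul(12, I, Pow(3, Rational(1, 2)))))) = Add(Mul(2, Rational(-176, 21), Pow(Add(171, Rational(-176, 21)), -1)), Add(7, Mul(-12, I, Pow(3, Rational(1, 2))))) = Add(Mul(2, Rational(-176, 21), Pow(Rational(3415, 21), -1)), Add(7, Mul(-12, I, Pow(3, Rational(1, 2))))) = Add(Mul(2, Rational(-176, 21), Rational(21, 3415)), Add(7, Mul(-12, I, Pow(3, Rational(1, 2))))) = Add(Rational(-352, 3415), Add(7, Mul(-12, I, Pow(3, Rational(1, 2))))) = Add(Rational(23553, 3415), Mul(-12, I, Pow(3, Rational(1, 2))))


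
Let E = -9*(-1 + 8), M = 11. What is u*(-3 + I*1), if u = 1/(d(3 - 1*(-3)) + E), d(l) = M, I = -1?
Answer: 1/13 ≈ 0.076923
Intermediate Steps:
d(l) = 11
E = -63 (E = -9*7 = -63)
u = -1/52 (u = 1/(11 - 63) = 1/(-52) = -1/52 ≈ -0.019231)
u*(-3 + I*1) = -(-3 - 1*1)/52 = -(-3 - 1)/52 = -1/52*(-4) = 1/13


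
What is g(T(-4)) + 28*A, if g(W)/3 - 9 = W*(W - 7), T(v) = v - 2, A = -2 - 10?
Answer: -75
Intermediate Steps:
A = -12
T(v) = -2 + v
g(W) = 27 + 3*W*(-7 + W) (g(W) = 27 + 3*(W*(W - 7)) = 27 + 3*(W*(-7 + W)) = 27 + 3*W*(-7 + W))
g(T(-4)) + 28*A = (27 - 21*(-2 - 4) + 3*(-2 - 4)²) + 28*(-12) = (27 - 21*(-6) + 3*(-6)²) - 336 = (27 + 126 + 3*36) - 336 = (27 + 126 + 108) - 336 = 261 - 336 = -75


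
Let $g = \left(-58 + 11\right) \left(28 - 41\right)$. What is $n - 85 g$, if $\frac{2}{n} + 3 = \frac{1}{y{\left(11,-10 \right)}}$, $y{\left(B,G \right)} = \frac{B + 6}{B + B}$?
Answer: $- \frac{1506149}{29} \approx -51936.0$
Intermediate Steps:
$y{\left(B,G \right)} = \frac{6 + B}{2 B}$
$g = 611$ ($g = \left(-47\right) \left(-13\right) = 611$)
$n = - \frac{34}{29}$ ($n = \frac{2}{-3 + \frac{1}{\frac{1}{2} \cdot \frac{1}{11} \left(6 + 11\right)}} = \frac{2}{-3 + \frac{1}{\frac{1}{2} \cdot \frac{1}{11} \cdot 17}} = \frac{2}{-3 + \frac{1}{\frac{17}{22}}} = \frac{2}{-3 + \frac{22}{17}} = \frac{2}{- \frac{29}{17}} = 2 \left(- \frac{17}{29}\right) = - \frac{34}{29} \approx -1.1724$)
$n - 85 g = - \frac{34}{29} - 51935 = - \frac{1506149}{29}$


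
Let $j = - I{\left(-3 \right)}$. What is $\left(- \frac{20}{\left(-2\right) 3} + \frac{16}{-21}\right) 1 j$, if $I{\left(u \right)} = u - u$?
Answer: $0$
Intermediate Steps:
$I{\left(u \right)} = 0$
$j = 0$ ($j = \left(-1\right) 0 = 0$)
$\left(- \frac{20}{\left(-2\right) 3} + \frac{16}{-21}\right) 1 j = \left(- \frac{20}{\left(-2\right) 3} + \frac{16}{-21}\right) 1 \cdot 0 = \left(- \frac{20}{-6} + 16 \left(- \frac{1}{21}\right)\right) 1 \cdot 0 = \left(\left(-20\right) \left(- \frac{1}{6}\right) - \frac{16}{21}\right) 1 \cdot 0 = \left(\frac{10}{3} - \frac{16}{21}\right) 1 \cdot 0 = \frac{18}{7} \cdot 1 \cdot 0 = \frac{18}{7} \cdot 0 = 0$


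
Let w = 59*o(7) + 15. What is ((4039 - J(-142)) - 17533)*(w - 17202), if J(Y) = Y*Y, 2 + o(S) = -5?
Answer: 592380800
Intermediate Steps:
o(S) = -7 (o(S) = -2 - 5 = -7)
J(Y) = Y²
w = -398 (w = 59*(-7) + 15 = -413 + 15 = -398)
((4039 - J(-142)) - 17533)*(w - 17202) = ((4039 - 1*(-142)²) - 17533)*(-398 - 17202) = ((4039 - 1*20164) - 17533)*(-17600) = ((4039 - 20164) - 17533)*(-17600) = (-16125 - 17533)*(-17600) = -33658*(-17600) = 592380800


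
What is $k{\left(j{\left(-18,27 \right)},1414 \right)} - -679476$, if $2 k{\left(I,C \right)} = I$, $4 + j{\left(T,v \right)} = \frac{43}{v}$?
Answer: $\frac{36691639}{54} \approx 6.7948 \cdot 10^{5}$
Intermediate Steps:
$j{\left(T,v \right)} = -4 + \frac{43}{v}$
$k{\left(I,C \right)} = \frac{I}{2}$
$k{\left(j{\left(-18,27 \right)},1414 \right)} - -679476 = \frac{-4 + \frac{43}{27}}{2} - -679476 = \frac{-4 + 43 \cdot \frac{1}{27}}{2} + 679476 = \frac{-4 + \frac{43}{27}}{2} + 679476 = \frac{1}{2} \left(- \frac{65}{27}\right) + 679476 = - \frac{65}{54} + 679476 = \frac{36691639}{54}$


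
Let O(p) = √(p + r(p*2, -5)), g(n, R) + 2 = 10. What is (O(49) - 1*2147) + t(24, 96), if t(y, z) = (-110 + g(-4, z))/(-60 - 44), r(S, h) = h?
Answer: -111593/52 + 2*√11 ≈ -2139.4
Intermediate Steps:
g(n, R) = 8 (g(n, R) = -2 + 10 = 8)
O(p) = √(-5 + p) (O(p) = √(p - 5) = √(-5 + p))
t(y, z) = 51/52 (t(y, z) = (-110 + 8)/(-60 - 44) = -102/(-104) = -102*(-1/104) = 51/52)
(O(49) - 1*2147) + t(24, 96) = (√(-5 + 49) - 1*2147) + 51/52 = (√44 - 2147) + 51/52 = (2*√11 - 2147) + 51/52 = (-2147 + 2*√11) + 51/52 = -111593/52 + 2*√11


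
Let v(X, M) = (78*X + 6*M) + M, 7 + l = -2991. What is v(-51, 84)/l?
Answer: 1695/1499 ≈ 1.1308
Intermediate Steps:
l = -2998 (l = -7 - 2991 = -2998)
v(X, M) = 7*M + 78*X (v(X, M) = (6*M + 78*X) + M = 7*M + 78*X)
v(-51, 84)/l = (7*84 + 78*(-51))/(-2998) = (588 - 3978)*(-1/2998) = -3390*(-1/2998) = 1695/1499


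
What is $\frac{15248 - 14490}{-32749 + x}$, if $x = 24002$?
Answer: $- \frac{758}{8747} \approx -0.086658$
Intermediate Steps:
$\frac{15248 - 14490}{-32749 + x} = \frac{15248 - 14490}{-32749 + 24002} = \frac{758}{-8747} = 758 \left(- \frac{1}{8747}\right) = - \frac{758}{8747}$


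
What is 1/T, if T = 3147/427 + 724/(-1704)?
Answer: 181902/1263335 ≈ 0.14399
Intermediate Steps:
T = 1263335/181902 (T = 3147*(1/427) + 724*(-1/1704) = 3147/427 - 181/426 = 1263335/181902 ≈ 6.9451)
1/T = 1/(1263335/181902) = 181902/1263335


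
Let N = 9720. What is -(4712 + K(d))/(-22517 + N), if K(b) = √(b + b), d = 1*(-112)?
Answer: 4712/12797 + 4*I*√14/12797 ≈ 0.36821 + 0.0011695*I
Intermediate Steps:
d = -112
K(b) = √2*√b (K(b) = √(2*b) = √2*√b)
-(4712 + K(d))/(-22517 + N) = -(4712 + √2*√(-112))/(-22517 + 9720) = -(4712 + √2*(4*I*√7))/(-12797) = -(4712 + 4*I*√14)*(-1)/12797 = -(-4712/12797 - 4*I*√14/12797) = 4712/12797 + 4*I*√14/12797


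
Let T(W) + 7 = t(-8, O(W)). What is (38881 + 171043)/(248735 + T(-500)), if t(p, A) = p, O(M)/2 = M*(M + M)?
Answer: 52481/62180 ≈ 0.84402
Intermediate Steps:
O(M) = 4*M² (O(M) = 2*(M*(M + M)) = 2*(M*(2*M)) = 2*(2*M²) = 4*M²)
T(W) = -15 (T(W) = -7 - 8 = -15)
(38881 + 171043)/(248735 + T(-500)) = (38881 + 171043)/(248735 - 15) = 209924/248720 = 209924*(1/248720) = 52481/62180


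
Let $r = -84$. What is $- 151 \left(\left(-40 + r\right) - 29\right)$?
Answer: $23103$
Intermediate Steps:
$- 151 \left(\left(-40 + r\right) - 29\right) = - 151 \left(\left(-40 - 84\right) - 29\right) = - 151 \left(-124 - 29\right) = \left(-151\right) \left(-153\right) = 23103$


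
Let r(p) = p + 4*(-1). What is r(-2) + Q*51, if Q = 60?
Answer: 3054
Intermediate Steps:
r(p) = -4 + p (r(p) = p - 4 = -4 + p)
r(-2) + Q*51 = (-4 - 2) + 60*51 = -6 + 3060 = 3054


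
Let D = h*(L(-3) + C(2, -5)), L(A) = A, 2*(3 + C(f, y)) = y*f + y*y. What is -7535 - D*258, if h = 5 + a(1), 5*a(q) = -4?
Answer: -45802/5 ≈ -9160.4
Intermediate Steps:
a(q) = -⅘ (a(q) = (⅕)*(-4) = -⅘)
C(f, y) = -3 + y²/2 + f*y/2 (C(f, y) = -3 + (y*f + y*y)/2 = -3 + (f*y + y²)/2 = -3 + (y² + f*y)/2 = -3 + (y²/2 + f*y/2) = -3 + y²/2 + f*y/2)
h = 21/5 (h = 5 - ⅘ = 21/5 ≈ 4.2000)
D = 63/10 (D = 21*(-3 + (-3 + (½)*(-5)² + (½)*2*(-5)))/5 = 21*(-3 + (-3 + (½)*25 - 5))/5 = 21*(-3 + (-3 + 25/2 - 5))/5 = 21*(-3 + 9/2)/5 = (21/5)*(3/2) = 63/10 ≈ 6.3000)
-7535 - D*258 = -7535 - 63*258/10 = -7535 - 1*8127/5 = -7535 - 8127/5 = -45802/5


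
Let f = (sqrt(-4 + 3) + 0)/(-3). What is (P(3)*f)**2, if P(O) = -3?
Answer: -1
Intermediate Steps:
f = -I/3 (f = (sqrt(-1) + 0)*(-1/3) = (I + 0)*(-1/3) = I*(-1/3) = -I/3 ≈ -0.33333*I)
(P(3)*f)**2 = (-(-1)*I)**2 = I**2 = -1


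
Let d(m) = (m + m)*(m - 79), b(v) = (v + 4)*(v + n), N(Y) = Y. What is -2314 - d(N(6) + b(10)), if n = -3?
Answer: -7514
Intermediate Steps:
b(v) = (-3 + v)*(4 + v) (b(v) = (v + 4)*(v - 3) = (4 + v)*(-3 + v) = (-3 + v)*(4 + v))
d(m) = 2*m*(-79 + m) (d(m) = (2*m)*(-79 + m) = 2*m*(-79 + m))
-2314 - d(N(6) + b(10)) = -2314 - 2*(6 + (-12 + 10 + 10²))*(-79 + (6 + (-12 + 10 + 10²))) = -2314 - 2*(6 + (-12 + 10 + 100))*(-79 + (6 + (-12 + 10 + 100))) = -2314 - 2*(6 + 98)*(-79 + (6 + 98)) = -2314 - 2*104*(-79 + 104) = -2314 - 2*104*25 = -2314 - 1*5200 = -2314 - 5200 = -7514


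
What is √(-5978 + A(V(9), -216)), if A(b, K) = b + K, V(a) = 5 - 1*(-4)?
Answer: I*√6185 ≈ 78.645*I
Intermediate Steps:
V(a) = 9 (V(a) = 5 + 4 = 9)
A(b, K) = K + b
√(-5978 + A(V(9), -216)) = √(-5978 + (-216 + 9)) = √(-5978 - 207) = √(-6185) = I*√6185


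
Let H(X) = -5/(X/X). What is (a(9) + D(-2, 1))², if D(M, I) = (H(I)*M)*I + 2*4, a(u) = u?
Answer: 729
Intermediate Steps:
H(X) = -5 (H(X) = -5/1 = -5*1 = -5)
D(M, I) = 8 - 5*I*M (D(M, I) = (-5*M)*I + 2*4 = -5*I*M + 8 = 8 - 5*I*M)
(a(9) + D(-2, 1))² = (9 + (8 - 5*1*(-2)))² = (9 + (8 + 10))² = (9 + 18)² = 27² = 729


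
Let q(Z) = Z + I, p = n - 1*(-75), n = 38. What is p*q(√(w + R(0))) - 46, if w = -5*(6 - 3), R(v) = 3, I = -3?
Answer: -385 + 226*I*√3 ≈ -385.0 + 391.44*I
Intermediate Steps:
w = -15 (w = -5*3 = -15)
p = 113 (p = 38 - 1*(-75) = 38 + 75 = 113)
q(Z) = -3 + Z (q(Z) = Z - 3 = -3 + Z)
p*q(√(w + R(0))) - 46 = 113*(-3 + √(-15 + 3)) - 46 = 113*(-3 + √(-12)) - 46 = 113*(-3 + 2*I*√3) - 46 = (-339 + 226*I*√3) - 46 = -385 + 226*I*√3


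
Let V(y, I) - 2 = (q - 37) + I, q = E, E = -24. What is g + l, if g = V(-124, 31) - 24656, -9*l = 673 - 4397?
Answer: -218432/9 ≈ -24270.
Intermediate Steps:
q = -24
V(y, I) = -59 + I (V(y, I) = 2 + ((-24 - 37) + I) = 2 + (-61 + I) = -59 + I)
l = 3724/9 (l = -(673 - 4397)/9 = -1/9*(-3724) = 3724/9 ≈ 413.78)
g = -24684 (g = (-59 + 31) - 24656 = -28 - 24656 = -24684)
g + l = -24684 + 3724/9 = -218432/9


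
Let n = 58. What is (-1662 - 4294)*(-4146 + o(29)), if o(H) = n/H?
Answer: 24681664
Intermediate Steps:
o(H) = 58/H
(-1662 - 4294)*(-4146 + o(29)) = (-1662 - 4294)*(-4146 + 58/29) = -5956*(-4146 + 58*(1/29)) = -5956*(-4146 + 2) = -5956*(-4144) = 24681664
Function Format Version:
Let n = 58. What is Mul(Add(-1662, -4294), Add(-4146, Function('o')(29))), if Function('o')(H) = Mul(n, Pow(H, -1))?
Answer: 24681664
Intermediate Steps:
Function('o')(H) = Mul(58, Pow(H, -1))
Mul(Add(-1662, -4294), Add(-4146, Function('o')(29))) = Mul(Add(-1662, -4294), Add(-4146, Mul(58, Pow(29, -1)))) = Mul(-5956, Add(-4146, Mul(58, Rational(1, 29)))) = Mul(-5956, Add(-4146, 2)) = Mul(-5956, -4144) = 24681664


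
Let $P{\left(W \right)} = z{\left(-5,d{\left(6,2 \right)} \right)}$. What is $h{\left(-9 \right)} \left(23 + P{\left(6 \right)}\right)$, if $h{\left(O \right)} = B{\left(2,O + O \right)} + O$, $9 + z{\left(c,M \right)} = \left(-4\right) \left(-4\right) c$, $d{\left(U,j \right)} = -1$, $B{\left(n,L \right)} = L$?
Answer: $1782$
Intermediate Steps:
$z{\left(c,M \right)} = -9 + 16 c$ ($z{\left(c,M \right)} = -9 + \left(-4\right) \left(-4\right) c = -9 + 16 c$)
$h{\left(O \right)} = 3 O$ ($h{\left(O \right)} = \left(O + O\right) + O = 2 O + O = 3 O$)
$P{\left(W \right)} = -89$ ($P{\left(W \right)} = -9 + 16 \left(-5\right) = -9 - 80 = -89$)
$h{\left(-9 \right)} \left(23 + P{\left(6 \right)}\right) = 3 \left(-9\right) \left(23 - 89\right) = \left(-27\right) \left(-66\right) = 1782$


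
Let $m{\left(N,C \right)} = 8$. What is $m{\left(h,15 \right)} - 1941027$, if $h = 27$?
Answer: $-1941019$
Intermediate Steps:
$m{\left(h,15 \right)} - 1941027 = 8 - 1941027 = -1941019$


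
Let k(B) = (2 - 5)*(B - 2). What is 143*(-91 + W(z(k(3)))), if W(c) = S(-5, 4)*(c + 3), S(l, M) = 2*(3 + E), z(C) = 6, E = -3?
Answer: -13013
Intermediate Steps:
k(B) = 6 - 3*B (k(B) = -3*(-2 + B) = 6 - 3*B)
S(l, M) = 0 (S(l, M) = 2*(3 - 3) = 2*0 = 0)
W(c) = 0 (W(c) = 0*(c + 3) = 0*(3 + c) = 0)
143*(-91 + W(z(k(3)))) = 143*(-91 + 0) = 143*(-91) = -13013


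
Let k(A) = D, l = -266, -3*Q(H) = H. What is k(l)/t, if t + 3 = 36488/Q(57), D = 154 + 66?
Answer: -836/7309 ≈ -0.11438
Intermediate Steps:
Q(H) = -H/3
D = 220
k(A) = 220
t = -36545/19 (t = -3 + 36488/((-⅓*57)) = -3 + 36488/(-19) = -3 + 36488*(-1/19) = -3 - 36488/19 = -36545/19 ≈ -1923.4)
k(l)/t = 220/(-36545/19) = 220*(-19/36545) = -836/7309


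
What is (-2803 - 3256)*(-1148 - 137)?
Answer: 7785815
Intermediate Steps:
(-2803 - 3256)*(-1148 - 137) = -6059*(-1285) = 7785815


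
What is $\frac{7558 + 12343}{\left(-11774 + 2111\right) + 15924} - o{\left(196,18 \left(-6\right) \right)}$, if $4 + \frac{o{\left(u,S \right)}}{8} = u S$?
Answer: $\frac{1060483037}{6261} \approx 1.6938 \cdot 10^{5}$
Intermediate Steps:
$o{\left(u,S \right)} = -32 + 8 S u$ ($o{\left(u,S \right)} = -32 + 8 u S = -32 + 8 S u$)
$\frac{7558 + 12343}{\left(-11774 + 2111\right) + 15924} - o{\left(196,18 \left(-6\right) \right)} = \frac{7558 + 12343}{\left(-11774 + 2111\right) + 15924} - \left(-32 + 8 \cdot 18 \left(-6\right) 196\right) = \frac{19901}{-9663 + 15924} - \left(-32 + 8 \left(-108\right) 196\right) = \frac{19901}{6261} - \left(-32 - 169344\right) = 19901 \cdot \frac{1}{6261} - -169376 = \frac{19901}{6261} + 169376 = \frac{1060483037}{6261}$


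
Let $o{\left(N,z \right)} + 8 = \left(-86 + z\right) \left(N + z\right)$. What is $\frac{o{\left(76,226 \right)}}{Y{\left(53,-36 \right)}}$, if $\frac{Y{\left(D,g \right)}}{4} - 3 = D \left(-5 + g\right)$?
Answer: $- \frac{5284}{1085} \approx -4.87$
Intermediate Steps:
$o{\left(N,z \right)} = -8 + \left(-86 + z\right) \left(N + z\right)$
$Y{\left(D,g \right)} = 12 + 4 D \left(-5 + g\right)$
$\frac{o{\left(76,226 \right)}}{Y{\left(53,-36 \right)}} = \frac{-8 + 226^{2} - 6536 - 19436 + 76 \cdot 226}{12 - 1060 + 4 \cdot 53 \left(-36\right)} = \frac{-8 + 51076 - 6536 - 19436 + 17176}{12 - 1060 - 7632} = \frac{42272}{-8680} = 42272 \left(- \frac{1}{8680}\right) = - \frac{5284}{1085}$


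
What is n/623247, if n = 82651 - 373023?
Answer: -290372/623247 ≈ -0.46590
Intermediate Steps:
n = -290372
n/623247 = -290372/623247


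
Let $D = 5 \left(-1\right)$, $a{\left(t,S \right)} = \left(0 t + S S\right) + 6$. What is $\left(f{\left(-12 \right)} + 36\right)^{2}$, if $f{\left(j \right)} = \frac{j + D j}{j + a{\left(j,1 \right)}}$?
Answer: $\frac{17424}{25} \approx 696.96$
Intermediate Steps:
$a{\left(t,S \right)} = 6 + S^{2}$ ($a{\left(t,S \right)} = \left(0 + S^{2}\right) + 6 = S^{2} + 6 = 6 + S^{2}$)
$D = -5$
$f{\left(j \right)} = - \frac{4 j}{7 + j}$ ($f{\left(j \right)} = \frac{j - 5 j}{j + \left(6 + 1^{2}\right)} = \frac{\left(-4\right) j}{j + \left(6 + 1\right)} = \frac{\left(-4\right) j}{j + 7} = \frac{\left(-4\right) j}{7 + j} = - \frac{4 j}{7 + j}$)
$\left(f{\left(-12 \right)} + 36\right)^{2} = \left(\left(-4\right) \left(-12\right) \frac{1}{7 - 12} + 36\right)^{2} = \left(\left(-4\right) \left(-12\right) \frac{1}{-5} + 36\right)^{2} = \left(\left(-4\right) \left(-12\right) \left(- \frac{1}{5}\right) + 36\right)^{2} = \left(- \frac{48}{5} + 36\right)^{2} = \left(\frac{132}{5}\right)^{2} = \frac{17424}{25}$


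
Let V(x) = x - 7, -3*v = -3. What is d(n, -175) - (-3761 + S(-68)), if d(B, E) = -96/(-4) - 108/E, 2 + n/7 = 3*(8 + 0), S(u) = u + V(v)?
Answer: 675433/175 ≈ 3859.6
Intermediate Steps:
v = 1 (v = -⅓*(-3) = 1)
V(x) = -7 + x
S(u) = -6 + u (S(u) = u + (-7 + 1) = u - 6 = -6 + u)
n = 154 (n = -14 + 7*(3*(8 + 0)) = -14 + 7*(3*8) = -14 + 7*24 = -14 + 168 = 154)
d(B, E) = 24 - 108/E (d(B, E) = -96*(-¼) - 108/E = 24 - 108/E)
d(n, -175) - (-3761 + S(-68)) = (24 - 108/(-175)) - (-3761 + (-6 - 68)) = (24 - 108*(-1/175)) - (-3761 - 74) = (24 + 108/175) - 1*(-3835) = 4308/175 + 3835 = 675433/175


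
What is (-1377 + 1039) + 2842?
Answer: 2504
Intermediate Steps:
(-1377 + 1039) + 2842 = -338 + 2842 = 2504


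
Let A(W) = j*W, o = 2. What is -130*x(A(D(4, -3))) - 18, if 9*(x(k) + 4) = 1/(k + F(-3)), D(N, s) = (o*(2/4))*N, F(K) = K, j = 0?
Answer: 13684/27 ≈ 506.81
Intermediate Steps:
D(N, s) = N (D(N, s) = (2*(2/4))*N = (2*(2*(¼)))*N = (2*(½))*N = 1*N = N)
A(W) = 0 (A(W) = 0*W = 0)
x(k) = -4 + 1/(9*(-3 + k)) (x(k) = -4 + 1/(9*(k - 3)) = -4 + 1/(9*(-3 + k)))
-130*x(A(D(4, -3))) - 18 = -130*(109 - 36*0)/(9*(-3 + 0)) - 18 = -130*(109 + 0)/(9*(-3)) - 18 = -130*(-1)*109/(9*3) - 18 = -130*(-109/27) - 18 = 14170/27 - 18 = 13684/27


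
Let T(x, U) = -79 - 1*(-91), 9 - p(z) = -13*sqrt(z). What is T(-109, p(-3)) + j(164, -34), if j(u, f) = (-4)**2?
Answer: 28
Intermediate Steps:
p(z) = 9 + 13*sqrt(z) (p(z) = 9 - (-13)*sqrt(z) = 9 + 13*sqrt(z))
j(u, f) = 16
T(x, U) = 12 (T(x, U) = -79 + 91 = 12)
T(-109, p(-3)) + j(164, -34) = 12 + 16 = 28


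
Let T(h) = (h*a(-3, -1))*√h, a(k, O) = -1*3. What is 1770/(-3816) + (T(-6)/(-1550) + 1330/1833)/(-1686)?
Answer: -152087515/327586428 + 3*I*√6/435550 ≈ -0.46427 + 1.6872e-5*I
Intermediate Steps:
a(k, O) = -3
T(h) = -3*h^(3/2) (T(h) = (h*(-3))*√h = (-3*h)*√h = -3*h^(3/2))
1770/(-3816) + (T(-6)/(-1550) + 1330/1833)/(-1686) = 1770/(-3816) + (-(-18)*I*√6/(-1550) + 1330/1833)/(-1686) = 1770*(-1/3816) + (-(-18)*I*√6*(-1/1550) + 1330*(1/1833))*(-1/1686) = -295/636 + ((18*I*√6)*(-1/1550) + 1330/1833)*(-1/1686) = -295/636 + (-9*I*√6/775 + 1330/1833)*(-1/1686) = -295/636 + (1330/1833 - 9*I*√6/775)*(-1/1686) = -295/636 + (-665/1545219 + 3*I*√6/435550) = -152087515/327586428 + 3*I*√6/435550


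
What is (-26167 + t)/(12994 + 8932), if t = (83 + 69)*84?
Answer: -13399/21926 ≈ -0.61110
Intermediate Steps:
t = 12768 (t = 152*84 = 12768)
(-26167 + t)/(12994 + 8932) = (-26167 + 12768)/(12994 + 8932) = -13399/21926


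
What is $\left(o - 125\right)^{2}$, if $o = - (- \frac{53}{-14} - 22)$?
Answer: $\frac{2235025}{196} \approx 11403.0$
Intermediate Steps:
$o = \frac{255}{14}$ ($o = - (\left(-53\right) \left(- \frac{1}{14}\right) - 22) = - (\frac{53}{14} - 22) = \left(-1\right) \left(- \frac{255}{14}\right) = \frac{255}{14} \approx 18.214$)
$\left(o - 125\right)^{2} = \left(\frac{255}{14} - 125\right)^{2} = \left(- \frac{1495}{14}\right)^{2} = \frac{2235025}{196}$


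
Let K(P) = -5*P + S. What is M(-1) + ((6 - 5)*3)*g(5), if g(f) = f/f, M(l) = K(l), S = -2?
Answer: 6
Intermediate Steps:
K(P) = -2 - 5*P (K(P) = -5*P - 2 = -2 - 5*P)
M(l) = -2 - 5*l
g(f) = 1
M(-1) + ((6 - 5)*3)*g(5) = (-2 - 5*(-1)) + ((6 - 5)*3)*1 = (-2 + 5) + (1*3)*1 = 3 + 3*1 = 3 + 3 = 6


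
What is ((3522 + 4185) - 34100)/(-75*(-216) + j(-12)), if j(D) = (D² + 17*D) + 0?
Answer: -26393/16140 ≈ -1.6353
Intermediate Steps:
j(D) = D² + 17*D
((3522 + 4185) - 34100)/(-75*(-216) + j(-12)) = ((3522 + 4185) - 34100)/(-75*(-216) - 12*(17 - 12)) = (7707 - 34100)/(16200 - 12*5) = -26393/(16200 - 60) = -26393/16140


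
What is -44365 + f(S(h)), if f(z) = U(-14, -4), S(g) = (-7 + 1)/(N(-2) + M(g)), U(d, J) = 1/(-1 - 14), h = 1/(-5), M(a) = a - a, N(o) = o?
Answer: -665476/15 ≈ -44365.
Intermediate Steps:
M(a) = 0
h = -⅕ ≈ -0.20000
U(d, J) = -1/15 (U(d, J) = 1/(-15) = -1/15)
S(g) = 3 (S(g) = (-7 + 1)/(-2 + 0) = -6/(-2) = -6*(-½) = 3)
f(z) = -1/15
-44365 + f(S(h)) = -44365 - 1/15 = -665476/15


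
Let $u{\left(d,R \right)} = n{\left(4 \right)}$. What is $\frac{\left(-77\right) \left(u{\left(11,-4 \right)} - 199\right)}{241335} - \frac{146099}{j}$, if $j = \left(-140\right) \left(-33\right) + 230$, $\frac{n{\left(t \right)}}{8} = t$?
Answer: $- \frac{7039287203}{234094950} \approx -30.07$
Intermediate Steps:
$n{\left(t \right)} = 8 t$
$u{\left(d,R \right)} = 32$ ($u{\left(d,R \right)} = 8 \cdot 4 = 32$)
$j = 4850$ ($j = 4620 + 230 = 4850$)
$\frac{\left(-77\right) \left(u{\left(11,-4 \right)} - 199\right)}{241335} - \frac{146099}{j} = \frac{\left(-77\right) \left(32 - 199\right)}{241335} - \frac{146099}{4850} = \left(-77\right) \left(-167\right) \frac{1}{241335} - \frac{146099}{4850} = 12859 \cdot \frac{1}{241335} - \frac{146099}{4850} = \frac{12859}{241335} - \frac{146099}{4850} = - \frac{7039287203}{234094950}$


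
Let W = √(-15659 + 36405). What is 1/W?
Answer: √20746/20746 ≈ 0.0069428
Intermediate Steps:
W = √20746 ≈ 144.03
1/W = 1/(√20746) = √20746/20746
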